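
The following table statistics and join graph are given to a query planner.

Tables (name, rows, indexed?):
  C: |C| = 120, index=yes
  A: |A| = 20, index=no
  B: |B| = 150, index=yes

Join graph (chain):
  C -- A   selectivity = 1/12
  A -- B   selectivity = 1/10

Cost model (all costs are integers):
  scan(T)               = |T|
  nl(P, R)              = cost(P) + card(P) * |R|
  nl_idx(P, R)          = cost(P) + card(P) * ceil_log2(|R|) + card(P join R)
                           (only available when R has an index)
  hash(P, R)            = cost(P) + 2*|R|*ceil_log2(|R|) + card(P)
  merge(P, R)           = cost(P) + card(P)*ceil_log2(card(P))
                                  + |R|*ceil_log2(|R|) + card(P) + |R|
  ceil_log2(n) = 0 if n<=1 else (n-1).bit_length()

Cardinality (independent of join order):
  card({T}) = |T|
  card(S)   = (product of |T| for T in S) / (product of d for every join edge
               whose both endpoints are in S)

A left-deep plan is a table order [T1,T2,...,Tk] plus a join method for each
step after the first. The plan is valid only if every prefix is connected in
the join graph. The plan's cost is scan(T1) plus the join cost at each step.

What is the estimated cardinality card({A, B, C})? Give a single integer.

3000

Tables in S: A(20), B(150), C(120)
Edges inside S: C-A(d=12), A-B(d=10)
numerator = 20 * 150 * 120 = 360000
denominator = 12 * 10 = 120
card(S) = 360000 / 120 = 3000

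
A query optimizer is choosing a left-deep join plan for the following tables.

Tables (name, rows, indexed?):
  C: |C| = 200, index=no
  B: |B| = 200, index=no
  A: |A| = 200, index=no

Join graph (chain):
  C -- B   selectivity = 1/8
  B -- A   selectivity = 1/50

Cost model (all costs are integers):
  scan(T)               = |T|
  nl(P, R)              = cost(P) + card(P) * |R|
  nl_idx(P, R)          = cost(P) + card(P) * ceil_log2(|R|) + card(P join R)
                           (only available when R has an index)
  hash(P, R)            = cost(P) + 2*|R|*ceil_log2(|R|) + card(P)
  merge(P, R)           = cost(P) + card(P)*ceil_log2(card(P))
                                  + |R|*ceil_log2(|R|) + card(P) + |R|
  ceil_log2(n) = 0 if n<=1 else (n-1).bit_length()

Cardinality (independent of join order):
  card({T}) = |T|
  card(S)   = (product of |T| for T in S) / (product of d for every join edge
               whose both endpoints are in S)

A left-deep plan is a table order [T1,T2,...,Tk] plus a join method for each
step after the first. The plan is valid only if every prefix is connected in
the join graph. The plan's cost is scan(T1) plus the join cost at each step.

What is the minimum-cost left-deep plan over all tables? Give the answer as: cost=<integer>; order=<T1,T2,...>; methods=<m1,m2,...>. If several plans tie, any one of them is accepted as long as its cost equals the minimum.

Selinger DP (subsets sized 1..n):
  {C}: scan cost=200, card=200
  {B}: scan cost=200, card=200
  {A}: scan cost=200, card=200
  {BC}: card=5000; try (C,hash)→3600, (B,hash)→3600, (C,merge)→3800, (B,merge)→3800, (C,nl)→40200, (B,nl)→40200; best=3600 via (C,hash)
  {AB}: card=800; try (B,hash)→3600, (A,hash)→3600, (B,merge)→3800, (A,merge)→3800, (B,nl)→40200, (A,nl)→40200; best=3600 via (B,hash)
  {ABC}: card=20000; try (C,hash)→7600, (A,hash)→11800, (C,merge)→14200, (A,merge)→75400, (C,nl)→163600, (A,nl)→1003600; best=7600 via (C,hash)

cost=7600; order=A,B,C; methods=hash,hash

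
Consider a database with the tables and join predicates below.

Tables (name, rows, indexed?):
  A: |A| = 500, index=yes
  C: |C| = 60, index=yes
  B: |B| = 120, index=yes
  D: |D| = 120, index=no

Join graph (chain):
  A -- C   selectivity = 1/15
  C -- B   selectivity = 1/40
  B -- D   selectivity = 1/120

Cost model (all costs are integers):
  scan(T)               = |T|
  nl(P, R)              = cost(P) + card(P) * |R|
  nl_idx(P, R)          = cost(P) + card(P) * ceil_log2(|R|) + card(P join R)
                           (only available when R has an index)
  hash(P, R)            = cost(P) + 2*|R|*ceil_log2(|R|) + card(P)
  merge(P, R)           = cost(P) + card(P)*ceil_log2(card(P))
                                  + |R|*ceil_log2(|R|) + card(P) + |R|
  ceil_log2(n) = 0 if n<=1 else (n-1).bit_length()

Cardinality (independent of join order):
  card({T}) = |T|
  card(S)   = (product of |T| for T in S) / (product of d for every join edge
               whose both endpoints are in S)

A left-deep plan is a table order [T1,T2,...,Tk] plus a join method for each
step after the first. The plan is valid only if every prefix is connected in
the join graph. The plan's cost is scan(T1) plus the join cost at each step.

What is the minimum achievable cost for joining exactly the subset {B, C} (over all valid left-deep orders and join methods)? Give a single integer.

660

Selinger DP over subsets of {B,C}:
  {C}: scan cost=60, card=60
  {B}: scan cost=120, card=120
  {BC}: card=180; try (B,nl_idx)→660, (C,hash)→960, (C,nl_idx)→1020, (B,merge)→1440, (C,merge)→1500, (B,hash)→1800 …(+2); best=660 via (B,nl_idx)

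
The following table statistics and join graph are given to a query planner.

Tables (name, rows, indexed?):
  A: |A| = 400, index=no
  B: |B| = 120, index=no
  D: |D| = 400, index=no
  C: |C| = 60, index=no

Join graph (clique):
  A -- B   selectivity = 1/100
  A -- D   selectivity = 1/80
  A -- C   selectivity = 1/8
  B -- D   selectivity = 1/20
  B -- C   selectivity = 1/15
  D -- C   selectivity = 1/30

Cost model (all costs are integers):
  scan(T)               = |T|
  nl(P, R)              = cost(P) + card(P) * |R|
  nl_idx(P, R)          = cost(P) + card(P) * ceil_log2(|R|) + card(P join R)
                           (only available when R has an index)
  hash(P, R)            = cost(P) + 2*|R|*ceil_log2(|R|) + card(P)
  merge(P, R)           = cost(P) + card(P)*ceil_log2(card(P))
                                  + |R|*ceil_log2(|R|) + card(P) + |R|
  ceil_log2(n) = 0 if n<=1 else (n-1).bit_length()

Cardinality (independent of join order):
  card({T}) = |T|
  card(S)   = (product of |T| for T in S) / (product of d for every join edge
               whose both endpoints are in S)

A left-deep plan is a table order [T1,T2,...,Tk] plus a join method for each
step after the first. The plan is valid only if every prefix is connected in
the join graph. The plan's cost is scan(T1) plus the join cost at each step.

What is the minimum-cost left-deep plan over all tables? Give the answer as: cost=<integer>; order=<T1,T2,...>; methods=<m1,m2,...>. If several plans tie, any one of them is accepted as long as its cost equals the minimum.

Selinger DP (subsets sized 1..n):
  {A}: scan cost=400, card=400
  {B}: scan cost=120, card=120
  {D}: scan cost=400, card=400
  {C}: scan cost=60, card=60
  {AB}: card=480; try (B,hash)→2480, (A,merge)→5080, (B,merge)→5360, (A,hash)→7440, (A,nl)→48120, (B,nl)→48400; best=2480 via (B,hash)
  {AD}: card=2000; try (D,hash)→8000, (A,hash)→8000, (D,merge)→8400, (A,merge)→8400, (D,nl)→160400, (A,nl)→160400; best=8000 via (D,hash)
  {AC}: card=3000; try (C,hash)→1520, (A,merge)→4480, (C,merge)→4820, (A,hash)→7320, (A,nl)→24060, (C,nl)→24400; best=1520 via (C,hash)
  {BD}: card=2400; try (B,hash)→2480, (D,merge)→5080, (B,merge)→5360, (D,hash)→7440, (D,nl)→48120, (B,nl)→48400; best=2480 via (B,hash)
  {BC}: card=480; try (C,hash)→960, (B,merge)→1440, (C,merge)→1500, (B,hash)→1800, (B,nl)→7260, (C,nl)→7320; best=960 via (C,hash)
  {CD}: card=800; try (C,hash)→1520, (D,merge)→4480, (C,merge)→4820, (D,hash)→7320, (D,nl)→24060, (C,nl)→24400; best=1520 via (C,hash)
  {ABD}: card=120; try (D,hash)→10160, (D,merge)→11280, (B,hash)→11680, (A,hash)→12080, (B,merge)→32960, (A,merge)→37680 …(+3); best=10160 via (D,hash)
  {ABC}: card=240; try (C,hash)→3680, (B,hash)→6200, (C,merge)→7700, (A,hash)→8640, (A,merge)→9760, (C,nl)→31280 …(+3); best=3680 via (C,hash)
  {ACD}: card=500; try (A,hash)→9520, (C,hash)→10720, (D,hash)→11720, (A,merge)→14320, (C,merge)→32420, (D,merge)→44520 …(+3); best=9520 via (A,hash)
  {BCD}: card=320; try (B,hash)→4000, (C,hash)→5600, (D,hash)→8640, (D,merge)→9760, (B,merge)→11280, (C,merge)→34100 …(+3); best=4000 via (B,hash)
  {ABCD}: card=2; try (D,merge)→9840, (C,hash)→11000, (D,hash)→11120, (A,merge)→11200, (A,hash)→11520, (C,merge)→11540 …(+6); best=9840 via (D,merge)

cost=9840; order=A,B,C,D; methods=hash,hash,merge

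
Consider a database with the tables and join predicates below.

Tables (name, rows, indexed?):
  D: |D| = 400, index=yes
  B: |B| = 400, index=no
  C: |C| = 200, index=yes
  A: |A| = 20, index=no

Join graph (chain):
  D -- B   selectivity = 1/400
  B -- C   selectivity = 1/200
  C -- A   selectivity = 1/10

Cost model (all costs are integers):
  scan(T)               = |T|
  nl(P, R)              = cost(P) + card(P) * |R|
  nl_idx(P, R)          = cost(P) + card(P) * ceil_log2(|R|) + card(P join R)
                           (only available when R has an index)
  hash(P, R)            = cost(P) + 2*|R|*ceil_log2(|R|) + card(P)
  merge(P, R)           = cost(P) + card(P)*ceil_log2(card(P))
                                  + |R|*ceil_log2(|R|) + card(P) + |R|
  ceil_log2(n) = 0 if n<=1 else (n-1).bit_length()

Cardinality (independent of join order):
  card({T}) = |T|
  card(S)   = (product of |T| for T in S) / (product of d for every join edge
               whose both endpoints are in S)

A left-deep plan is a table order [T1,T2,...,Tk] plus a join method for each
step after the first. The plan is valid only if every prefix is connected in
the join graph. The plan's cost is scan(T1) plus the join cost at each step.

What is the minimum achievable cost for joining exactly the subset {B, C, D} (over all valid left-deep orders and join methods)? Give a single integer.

8000

Selinger DP over subsets of {B,C,D}:
  {D}: scan cost=400, card=400
  {B}: scan cost=400, card=400
  {C}: scan cost=200, card=200
  {BD}: card=400; try (D,nl_idx)→4400, (D,hash)→8000, (B,hash)→8000, (D,merge)→8400, (B,merge)→8400, (D,nl)→160400 …(+1); best=4400 via (D,nl_idx)
  {BC}: card=400; try (C,hash)→4000, (C,nl_idx)→4000, (B,merge)→6000, (C,merge)→6200, (B,hash)→7600, (B,nl)→80200 …(+1); best=4000 via (C,hash)
  {BCD}: card=400; try (D,nl_idx)→8000, (C,hash)→8000, (C,nl_idx)→8000, (C,merge)→10200, (D,hash)→11600, (D,merge)→12000 …(+2); best=8000 via (D,nl_idx)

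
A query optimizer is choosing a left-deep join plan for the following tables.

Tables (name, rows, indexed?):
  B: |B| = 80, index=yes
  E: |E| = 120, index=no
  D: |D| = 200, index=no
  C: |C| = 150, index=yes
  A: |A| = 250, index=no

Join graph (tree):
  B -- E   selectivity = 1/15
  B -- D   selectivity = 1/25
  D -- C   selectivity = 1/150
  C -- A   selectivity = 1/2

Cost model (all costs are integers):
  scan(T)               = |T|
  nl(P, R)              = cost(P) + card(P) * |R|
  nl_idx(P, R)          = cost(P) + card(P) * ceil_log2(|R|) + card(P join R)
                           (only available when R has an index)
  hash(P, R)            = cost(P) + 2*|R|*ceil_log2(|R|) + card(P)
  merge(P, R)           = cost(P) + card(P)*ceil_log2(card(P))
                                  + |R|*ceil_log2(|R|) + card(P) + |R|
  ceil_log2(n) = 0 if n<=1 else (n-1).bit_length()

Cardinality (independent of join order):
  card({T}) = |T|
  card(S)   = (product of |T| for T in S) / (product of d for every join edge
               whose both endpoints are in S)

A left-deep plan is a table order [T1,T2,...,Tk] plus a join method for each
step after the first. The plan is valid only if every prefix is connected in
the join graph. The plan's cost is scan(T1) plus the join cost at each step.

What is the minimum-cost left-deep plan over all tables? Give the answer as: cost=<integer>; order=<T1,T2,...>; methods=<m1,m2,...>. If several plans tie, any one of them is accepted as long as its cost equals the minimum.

Selinger DP (subsets sized 1..n):
  {B}: scan cost=80, card=80
  {E}: scan cost=120, card=120
  {D}: scan cost=200, card=200
  {C}: scan cost=150, card=150
  {A}: scan cost=250, card=250
  {BE}: card=640; try (B,hash)→1360, (B,nl_idx)→1600, (E,merge)→1680, (B,merge)→1720, (E,hash)→1840, (E,nl)→9680 …(+1); best=1360 via (B,hash)
  {BD}: card=640; try (B,hash)→1520, (B,nl_idx)→2240, (D,merge)→2520, (B,merge)→2640, (D,hash)→3360, (D,nl)→16080 …(+1); best=1520 via (B,hash)
  {CD}: card=200; try (C,nl_idx)→2000, (C,hash)→2800, (D,merge)→3300, (C,merge)→3350, (D,hash)→3500, (D,nl)→30150 …(+1); best=2000 via (C,nl_idx)
  {AC}: card=18750; try (C,hash)→2900, (A,merge)→3750, (C,merge)→3850, (A,hash)→4300, (C,nl_idx)→21000, (A,nl)→37650 …(+1); best=2900 via (C,hash)
  {BDE}: card=5120; try (E,hash)→3840, (D,hash)→5200, (E,merge)→9520, (D,merge)→10200, (E,nl)→78320, (D,nl)→129360; best=3840 via (E,hash)
  {BCD}: card=640; try (B,hash)→3320, (B,nl_idx)→4040, (B,merge)→4440, (C,hash)→4560, (C,nl_idx)→7280, (C,merge)→9910 …(+2); best=3320 via (B,hash)
  {ACD}: card=25000; try (A,merge)→6050, (A,hash)→6200, (D,hash)→24850, (A,nl)→52000, (D,merge)→304700, (D,nl)→3752900; best=6050 via (A,merge)
  {BCDE}: card=5120; try (E,hash)→5640, (E,merge)→11320, (C,hash)→11360, (C,nl_idx)→49920, (C,merge)→76870, (E,nl)→80120 …(+1); best=5640 via (E,hash)
  {ABCD}: card=80000; try (A,hash)→7960, (A,merge)→12610, (B,hash)→32170, (A,nl)→163320, (B,nl_idx)→261050, (B,merge)→406690 …(+1); best=7960 via (A,hash)
  {ABCDE}: card=640000; try (A,hash)→14760, (A,merge)→79570, (E,hash)→89640, (A,nl)→1285640, (E,merge)→1448920, (E,nl)→9607960; best=14760 via (A,hash)

cost=14760; order=D,C,B,E,A; methods=nl_idx,hash,hash,hash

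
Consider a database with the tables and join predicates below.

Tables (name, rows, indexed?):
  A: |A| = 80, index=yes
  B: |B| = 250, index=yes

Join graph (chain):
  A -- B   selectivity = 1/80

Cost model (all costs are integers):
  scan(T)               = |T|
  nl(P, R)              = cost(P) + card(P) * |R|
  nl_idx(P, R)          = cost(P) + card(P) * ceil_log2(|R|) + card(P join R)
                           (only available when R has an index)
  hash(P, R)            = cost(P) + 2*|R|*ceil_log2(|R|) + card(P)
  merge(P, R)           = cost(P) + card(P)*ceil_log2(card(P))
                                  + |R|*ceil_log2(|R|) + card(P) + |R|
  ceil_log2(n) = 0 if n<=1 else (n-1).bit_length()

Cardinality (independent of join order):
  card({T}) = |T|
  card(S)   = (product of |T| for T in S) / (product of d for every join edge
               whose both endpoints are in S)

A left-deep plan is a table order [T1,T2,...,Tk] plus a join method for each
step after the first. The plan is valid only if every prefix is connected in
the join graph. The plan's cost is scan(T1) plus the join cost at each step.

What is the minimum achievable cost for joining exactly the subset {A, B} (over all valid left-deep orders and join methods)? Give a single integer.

Selinger DP over subsets of {A,B}:
  {A}: scan cost=80, card=80
  {B}: scan cost=250, card=250
  {AB}: card=250; try (B,nl_idx)→970, (A,hash)→1620, (A,nl_idx)→2250, (B,merge)→2970, (A,merge)→3140, (B,hash)→4160 …(+2); best=970 via (B,nl_idx)

970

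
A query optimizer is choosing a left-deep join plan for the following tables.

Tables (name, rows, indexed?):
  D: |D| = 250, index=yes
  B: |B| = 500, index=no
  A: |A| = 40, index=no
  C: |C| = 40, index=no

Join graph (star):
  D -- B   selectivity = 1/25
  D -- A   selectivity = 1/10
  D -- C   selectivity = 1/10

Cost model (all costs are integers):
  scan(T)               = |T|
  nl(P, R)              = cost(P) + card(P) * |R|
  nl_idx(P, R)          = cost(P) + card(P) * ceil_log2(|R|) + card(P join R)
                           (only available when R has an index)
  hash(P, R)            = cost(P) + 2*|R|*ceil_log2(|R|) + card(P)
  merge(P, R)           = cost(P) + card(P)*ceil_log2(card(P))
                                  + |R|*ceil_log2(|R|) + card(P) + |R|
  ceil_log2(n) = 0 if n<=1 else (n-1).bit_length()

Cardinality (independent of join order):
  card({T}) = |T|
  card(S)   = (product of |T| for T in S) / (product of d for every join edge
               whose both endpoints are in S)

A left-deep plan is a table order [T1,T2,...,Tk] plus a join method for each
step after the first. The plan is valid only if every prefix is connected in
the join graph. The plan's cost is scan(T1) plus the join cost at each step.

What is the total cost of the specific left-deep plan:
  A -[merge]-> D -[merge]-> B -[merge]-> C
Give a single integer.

step 1: scan A: cost=40, card=40
step 2: join D via merge
    card(P join D) = 40*250/(10) = 1000
    cost = 40 + 40*6 + 250*8 + 40 + 250 = 2570
step 3: join B via merge
    card(P join B) = 1000*500/(25) = 20000
    cost = 2570 + 1000*10 + 500*9 + 1000 + 500 = 18570
step 4: join C via merge
    card(P join C) = 20000*40/(10) = 80000
    cost = 18570 + 20000*15 + 40*6 + 20000 + 40 = 338850

338850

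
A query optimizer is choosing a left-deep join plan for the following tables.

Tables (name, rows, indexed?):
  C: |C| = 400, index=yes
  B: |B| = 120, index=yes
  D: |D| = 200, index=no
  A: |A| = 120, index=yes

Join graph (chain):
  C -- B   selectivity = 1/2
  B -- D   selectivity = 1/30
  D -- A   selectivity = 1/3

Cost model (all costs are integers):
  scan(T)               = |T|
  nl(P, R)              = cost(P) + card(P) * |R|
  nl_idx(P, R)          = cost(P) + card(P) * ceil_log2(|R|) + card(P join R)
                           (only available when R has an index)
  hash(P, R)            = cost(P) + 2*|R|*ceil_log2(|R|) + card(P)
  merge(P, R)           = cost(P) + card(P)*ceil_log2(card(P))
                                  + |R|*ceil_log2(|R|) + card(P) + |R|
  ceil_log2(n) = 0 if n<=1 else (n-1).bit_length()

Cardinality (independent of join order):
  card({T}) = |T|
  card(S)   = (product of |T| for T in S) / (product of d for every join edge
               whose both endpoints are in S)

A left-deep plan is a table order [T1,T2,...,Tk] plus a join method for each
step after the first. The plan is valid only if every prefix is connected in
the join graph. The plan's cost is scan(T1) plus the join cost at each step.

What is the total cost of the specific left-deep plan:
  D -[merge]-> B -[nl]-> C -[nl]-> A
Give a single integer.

19522960

step 1: scan D: cost=200, card=200
step 2: join B via merge
    card(P join B) = 200*120/(30) = 800
    cost = 200 + 200*8 + 120*7 + 200 + 120 = 2960
step 3: join C via nl
    card(P join C) = 800*400/(2) = 160000
    cost = 2960 + 800*400 = 322960
step 4: join A via nl
    card(P join A) = 160000*120/(3) = 6400000
    cost = 322960 + 160000*120 = 19522960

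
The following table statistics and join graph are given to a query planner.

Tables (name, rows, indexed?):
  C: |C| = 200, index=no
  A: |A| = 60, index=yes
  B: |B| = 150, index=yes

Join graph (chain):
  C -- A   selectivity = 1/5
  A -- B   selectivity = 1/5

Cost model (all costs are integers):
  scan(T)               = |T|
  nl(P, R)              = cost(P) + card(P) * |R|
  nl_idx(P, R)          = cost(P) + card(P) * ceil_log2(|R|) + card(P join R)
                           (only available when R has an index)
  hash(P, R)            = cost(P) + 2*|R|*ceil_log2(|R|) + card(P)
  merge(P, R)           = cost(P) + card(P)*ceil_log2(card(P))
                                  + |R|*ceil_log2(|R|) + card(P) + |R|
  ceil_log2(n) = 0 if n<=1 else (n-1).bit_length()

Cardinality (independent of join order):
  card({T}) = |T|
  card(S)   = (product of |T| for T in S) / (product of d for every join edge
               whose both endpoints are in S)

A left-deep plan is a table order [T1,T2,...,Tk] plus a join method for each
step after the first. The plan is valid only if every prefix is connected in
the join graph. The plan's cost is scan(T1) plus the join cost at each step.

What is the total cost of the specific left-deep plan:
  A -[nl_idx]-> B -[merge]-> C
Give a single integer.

step 1: scan A: cost=60, card=60
step 2: join B via nl_idx
    card(P join B) = 60*150/(5) = 1800
    cost = 60 + 60*8 + 1800 = 2340
step 3: join C via merge
    card(P join C) = 1800*200/(5) = 72000
    cost = 2340 + 1800*11 + 200*8 + 1800 + 200 = 25740

25740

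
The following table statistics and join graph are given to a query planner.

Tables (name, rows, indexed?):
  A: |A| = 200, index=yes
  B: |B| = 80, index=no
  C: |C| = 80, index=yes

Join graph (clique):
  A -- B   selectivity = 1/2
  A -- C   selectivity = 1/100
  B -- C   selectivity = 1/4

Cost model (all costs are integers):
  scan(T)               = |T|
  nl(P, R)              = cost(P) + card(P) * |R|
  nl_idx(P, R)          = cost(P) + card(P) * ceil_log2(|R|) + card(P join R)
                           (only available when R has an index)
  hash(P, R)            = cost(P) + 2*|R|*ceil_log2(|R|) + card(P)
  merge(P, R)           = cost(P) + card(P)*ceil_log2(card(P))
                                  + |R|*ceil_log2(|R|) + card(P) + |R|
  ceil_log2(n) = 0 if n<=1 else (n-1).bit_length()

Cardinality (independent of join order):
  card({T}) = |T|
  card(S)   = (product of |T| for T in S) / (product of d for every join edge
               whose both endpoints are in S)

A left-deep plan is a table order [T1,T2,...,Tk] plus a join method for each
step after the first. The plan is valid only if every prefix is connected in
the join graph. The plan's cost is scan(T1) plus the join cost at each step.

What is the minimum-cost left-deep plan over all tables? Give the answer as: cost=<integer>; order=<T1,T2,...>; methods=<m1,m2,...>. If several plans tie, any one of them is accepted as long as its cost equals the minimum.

cost=2160; order=C,A,B; methods=nl_idx,hash

Selinger DP (subsets sized 1..n):
  {A}: scan cost=200, card=200
  {B}: scan cost=80, card=80
  {C}: scan cost=80, card=80
  {AB}: card=8000; try (B,hash)→1520, (A,merge)→2520, (B,merge)→2640, (A,hash)→3360, (A,nl_idx)→8720, (A,nl)→16080 …(+1); best=1520 via (B,hash)
  {AC}: card=160; try (A,nl_idx)→880, (C,hash)→1520, (C,nl_idx)→1760, (A,merge)→2520, (C,merge)→2640, (A,hash)→3360 …(+2); best=880 via (A,nl_idx)
  {BC}: card=1600; try (C,hash)→1280, (B,hash)→1280, (C,merge)→1360, (B,merge)→1360, (C,nl_idx)→2240, (C,nl)→6480 …(+1); best=1280 via (C,hash)
  {ABC}: card=1600; try (B,hash)→2160, (B,merge)→2960, (A,hash)→6080, (C,hash)→10640, (B,nl)→13680, (A,nl_idx)→15680 …(+5); best=2160 via (B,hash)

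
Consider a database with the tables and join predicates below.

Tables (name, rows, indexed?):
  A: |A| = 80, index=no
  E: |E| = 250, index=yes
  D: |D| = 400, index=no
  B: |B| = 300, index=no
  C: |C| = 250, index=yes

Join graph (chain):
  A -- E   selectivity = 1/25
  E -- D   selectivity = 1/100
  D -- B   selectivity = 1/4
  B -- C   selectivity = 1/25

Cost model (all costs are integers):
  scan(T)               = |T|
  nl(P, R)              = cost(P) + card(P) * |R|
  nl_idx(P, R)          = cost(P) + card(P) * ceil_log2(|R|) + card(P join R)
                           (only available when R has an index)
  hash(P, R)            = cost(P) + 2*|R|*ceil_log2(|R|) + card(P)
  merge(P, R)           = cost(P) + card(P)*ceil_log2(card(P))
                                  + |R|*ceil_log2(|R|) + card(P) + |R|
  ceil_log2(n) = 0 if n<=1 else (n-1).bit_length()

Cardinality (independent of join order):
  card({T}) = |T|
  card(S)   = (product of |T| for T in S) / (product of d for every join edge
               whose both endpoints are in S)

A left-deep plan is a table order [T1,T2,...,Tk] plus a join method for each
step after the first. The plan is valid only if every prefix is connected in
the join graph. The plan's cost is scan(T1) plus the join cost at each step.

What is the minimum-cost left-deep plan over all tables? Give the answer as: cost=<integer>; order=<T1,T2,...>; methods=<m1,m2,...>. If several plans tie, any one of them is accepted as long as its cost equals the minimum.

Selinger DP (subsets sized 1..n):
  {A}: scan cost=80, card=80
  {E}: scan cost=250, card=250
  {D}: scan cost=400, card=400
  {B}: scan cost=300, card=300
  {C}: scan cost=250, card=250
  {AE}: card=800; try (E,nl_idx)→1520, (A,hash)→1620, (E,merge)→2970, (A,merge)→3140, (E,hash)→4160, (E,nl)→20080 …(+1); best=1520 via (E,nl_idx)
  {DE}: card=1000; try (E,nl_idx)→4600, (E,hash)→4800, (D,merge)→6500, (E,merge)→6650, (D,hash)→7700, (D,nl)→100250 …(+1); best=4600 via (E,nl_idx)
  {BD}: card=30000; try (B,hash)→6200, (D,merge)→7300, (B,merge)→7400, (D,hash)→7800, (D,nl)→120300, (B,nl)→120400; best=6200 via (B,hash)
  {BC}: card=3000; try (C,hash)→4600, (B,merge)→5500, (C,merge)→5550, (C,nl_idx)→5700, (B,hash)→5900, (B,nl)→75250 …(+1); best=4600 via (C,hash)
  {ADE}: card=3200; try (A,hash)→6720, (D,hash)→9520, (D,merge)→14320, (A,merge)→16240, (A,nl)→84600, (D,nl)→321520; best=6720 via (A,hash)
  {BDE}: card=75000; try (B,hash)→11000, (B,merge)→18600, (E,hash)→40200, (B,nl)→304600, (E,nl_idx)→321200, (E,merge)→488450 …(+1); best=11000 via (B,hash)
  {BCD}: card=300000; try (D,hash)→14800, (C,hash)→40200, (D,merge)→47600, (C,merge)→488450, (C,nl_idx)→546200, (D,nl)→1204600 …(+1); best=14800 via (D,hash)
  {ABDE}: card=240000; try (B,hash)→15320, (B,merge)→51320, (A,hash)→87120, (B,nl)→966720, (A,merge)→1361640, (A,nl)→6011000; best=15320 via (B,hash)
  {BCDE}: card=750000; try (C,hash)→90000, (E,hash)→318800, (C,nl_idx)→1361000, (C,merge)→1363250, (E,nl_idx)→3164800, (E,merge)→6017050 …(+2); best=90000 via (C,hash)
  {ABCDE}: card=2400000; try (C,hash)→259320, (A,hash)→841120, (C,nl_idx)→4335320, (C,merge)→4577570, (A,merge)→15840640, (C,nl)→60015320 …(+1); best=259320 via (C,hash)

cost=259320; order=D,E,A,B,C; methods=nl_idx,hash,hash,hash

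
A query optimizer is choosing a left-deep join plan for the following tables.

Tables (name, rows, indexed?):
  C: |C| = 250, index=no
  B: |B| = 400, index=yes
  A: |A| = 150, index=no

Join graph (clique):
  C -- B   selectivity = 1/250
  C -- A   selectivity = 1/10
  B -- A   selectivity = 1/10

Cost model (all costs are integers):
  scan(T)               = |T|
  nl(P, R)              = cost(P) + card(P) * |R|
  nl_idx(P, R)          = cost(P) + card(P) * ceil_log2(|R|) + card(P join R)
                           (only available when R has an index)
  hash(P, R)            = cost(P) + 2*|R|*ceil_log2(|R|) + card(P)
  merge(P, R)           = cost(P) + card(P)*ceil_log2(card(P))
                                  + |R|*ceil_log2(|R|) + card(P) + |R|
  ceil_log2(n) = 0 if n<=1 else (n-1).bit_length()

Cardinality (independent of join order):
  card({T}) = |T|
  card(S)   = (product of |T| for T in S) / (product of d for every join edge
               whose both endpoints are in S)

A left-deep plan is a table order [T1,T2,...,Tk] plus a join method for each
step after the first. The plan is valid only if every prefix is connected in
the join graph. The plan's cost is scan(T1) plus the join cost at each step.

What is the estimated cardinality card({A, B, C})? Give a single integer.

Tables in S: A(150), B(400), C(250)
Edges inside S: C-B(d=250), C-A(d=10), B-A(d=10)
numerator = 150 * 400 * 250 = 15000000
denominator = 250 * 10 * 10 = 25000
card(S) = 15000000 / 25000 = 600

600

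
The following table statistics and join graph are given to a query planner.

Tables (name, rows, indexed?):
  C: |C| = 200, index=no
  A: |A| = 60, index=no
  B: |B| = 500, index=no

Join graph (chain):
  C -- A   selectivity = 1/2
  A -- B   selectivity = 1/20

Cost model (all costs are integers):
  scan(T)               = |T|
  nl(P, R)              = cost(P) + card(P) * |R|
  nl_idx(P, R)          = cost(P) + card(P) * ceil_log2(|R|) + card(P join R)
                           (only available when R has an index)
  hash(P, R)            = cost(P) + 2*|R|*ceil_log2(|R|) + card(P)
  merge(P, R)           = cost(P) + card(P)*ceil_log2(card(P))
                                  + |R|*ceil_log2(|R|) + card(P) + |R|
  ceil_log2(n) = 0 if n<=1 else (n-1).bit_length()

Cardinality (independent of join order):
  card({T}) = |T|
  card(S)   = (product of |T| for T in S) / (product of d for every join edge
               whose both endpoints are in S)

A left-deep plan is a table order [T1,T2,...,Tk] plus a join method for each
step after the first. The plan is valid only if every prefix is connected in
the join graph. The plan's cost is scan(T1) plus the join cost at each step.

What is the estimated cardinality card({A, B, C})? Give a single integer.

150000

Tables in S: A(60), B(500), C(200)
Edges inside S: C-A(d=2), A-B(d=20)
numerator = 60 * 500 * 200 = 6000000
denominator = 2 * 20 = 40
card(S) = 6000000 / 40 = 150000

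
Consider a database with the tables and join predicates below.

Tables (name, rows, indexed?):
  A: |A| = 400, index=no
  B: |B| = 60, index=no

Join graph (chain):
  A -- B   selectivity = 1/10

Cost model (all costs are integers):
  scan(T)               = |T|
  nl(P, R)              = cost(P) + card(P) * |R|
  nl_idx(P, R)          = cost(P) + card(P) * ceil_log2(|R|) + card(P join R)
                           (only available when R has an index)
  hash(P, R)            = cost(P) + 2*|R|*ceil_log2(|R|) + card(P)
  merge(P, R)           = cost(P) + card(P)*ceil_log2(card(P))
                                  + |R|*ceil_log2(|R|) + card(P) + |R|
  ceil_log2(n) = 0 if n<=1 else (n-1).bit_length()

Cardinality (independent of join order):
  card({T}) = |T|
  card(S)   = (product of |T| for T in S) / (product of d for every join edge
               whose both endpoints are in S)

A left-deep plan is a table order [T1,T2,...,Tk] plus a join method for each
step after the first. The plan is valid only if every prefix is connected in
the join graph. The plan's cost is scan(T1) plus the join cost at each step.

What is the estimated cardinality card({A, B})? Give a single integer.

2400

Tables in S: A(400), B(60)
Edges inside S: A-B(d=10)
numerator = 400 * 60 = 24000
denominator = 10 = 10
card(S) = 24000 / 10 = 2400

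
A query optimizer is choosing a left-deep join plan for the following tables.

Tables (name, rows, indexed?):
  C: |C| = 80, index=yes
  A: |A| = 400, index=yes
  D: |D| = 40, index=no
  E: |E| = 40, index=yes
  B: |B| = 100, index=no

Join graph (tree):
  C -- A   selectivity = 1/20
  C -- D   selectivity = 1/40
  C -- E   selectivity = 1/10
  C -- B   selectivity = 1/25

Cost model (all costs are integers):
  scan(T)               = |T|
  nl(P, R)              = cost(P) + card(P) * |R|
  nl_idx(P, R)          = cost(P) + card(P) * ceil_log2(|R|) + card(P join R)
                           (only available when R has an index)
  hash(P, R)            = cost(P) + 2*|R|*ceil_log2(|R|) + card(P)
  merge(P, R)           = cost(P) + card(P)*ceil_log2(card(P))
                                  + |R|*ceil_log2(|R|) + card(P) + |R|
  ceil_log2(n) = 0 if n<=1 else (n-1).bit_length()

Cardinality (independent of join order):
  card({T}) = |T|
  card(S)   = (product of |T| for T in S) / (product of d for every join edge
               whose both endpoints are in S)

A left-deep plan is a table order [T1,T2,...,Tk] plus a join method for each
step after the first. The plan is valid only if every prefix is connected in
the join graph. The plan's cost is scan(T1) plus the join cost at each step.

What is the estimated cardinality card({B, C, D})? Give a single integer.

320

Tables in S: B(100), C(80), D(40)
Edges inside S: C-D(d=40), C-B(d=25)
numerator = 100 * 80 * 40 = 320000
denominator = 40 * 25 = 1000
card(S) = 320000 / 1000 = 320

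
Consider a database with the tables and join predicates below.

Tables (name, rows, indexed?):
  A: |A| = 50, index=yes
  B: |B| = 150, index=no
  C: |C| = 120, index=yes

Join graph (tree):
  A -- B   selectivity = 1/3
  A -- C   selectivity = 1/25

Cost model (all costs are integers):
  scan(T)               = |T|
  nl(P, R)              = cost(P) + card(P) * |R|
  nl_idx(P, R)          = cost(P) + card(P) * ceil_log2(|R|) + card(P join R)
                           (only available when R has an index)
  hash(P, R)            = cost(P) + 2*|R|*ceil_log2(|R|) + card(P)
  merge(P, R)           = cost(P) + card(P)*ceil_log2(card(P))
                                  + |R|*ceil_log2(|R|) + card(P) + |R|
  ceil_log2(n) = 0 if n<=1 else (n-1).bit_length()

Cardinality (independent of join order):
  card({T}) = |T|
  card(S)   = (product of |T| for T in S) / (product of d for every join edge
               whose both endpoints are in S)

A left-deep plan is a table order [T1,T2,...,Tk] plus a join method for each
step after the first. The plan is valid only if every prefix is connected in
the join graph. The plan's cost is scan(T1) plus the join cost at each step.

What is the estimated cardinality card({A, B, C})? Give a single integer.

Tables in S: A(50), B(150), C(120)
Edges inside S: A-B(d=3), A-C(d=25)
numerator = 50 * 150 * 120 = 900000
denominator = 3 * 25 = 75
card(S) = 900000 / 75 = 12000

12000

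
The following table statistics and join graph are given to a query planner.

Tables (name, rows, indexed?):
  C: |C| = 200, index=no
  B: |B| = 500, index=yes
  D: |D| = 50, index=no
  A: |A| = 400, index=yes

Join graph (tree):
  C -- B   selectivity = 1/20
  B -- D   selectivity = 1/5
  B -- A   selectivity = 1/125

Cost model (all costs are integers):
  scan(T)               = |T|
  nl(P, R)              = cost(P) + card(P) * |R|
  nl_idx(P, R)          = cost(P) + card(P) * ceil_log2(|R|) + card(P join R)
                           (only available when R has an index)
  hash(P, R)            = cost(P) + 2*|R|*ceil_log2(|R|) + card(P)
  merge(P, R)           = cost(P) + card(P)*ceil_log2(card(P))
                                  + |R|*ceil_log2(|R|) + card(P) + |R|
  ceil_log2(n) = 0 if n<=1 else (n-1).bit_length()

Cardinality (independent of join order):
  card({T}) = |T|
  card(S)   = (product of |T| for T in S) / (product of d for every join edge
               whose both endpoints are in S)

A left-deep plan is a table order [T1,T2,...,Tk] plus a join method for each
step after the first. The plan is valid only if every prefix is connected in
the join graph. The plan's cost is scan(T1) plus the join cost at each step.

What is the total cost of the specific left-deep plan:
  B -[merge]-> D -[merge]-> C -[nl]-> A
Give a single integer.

20077650

step 1: scan B: cost=500, card=500
step 2: join D via merge
    card(P join D) = 500*50/(5) = 5000
    cost = 500 + 500*9 + 50*6 + 500 + 50 = 5850
step 3: join C via merge
    card(P join C) = 5000*200/(20) = 50000
    cost = 5850 + 5000*13 + 200*8 + 5000 + 200 = 77650
step 4: join A via nl
    card(P join A) = 50000*400/(125) = 160000
    cost = 77650 + 50000*400 = 20077650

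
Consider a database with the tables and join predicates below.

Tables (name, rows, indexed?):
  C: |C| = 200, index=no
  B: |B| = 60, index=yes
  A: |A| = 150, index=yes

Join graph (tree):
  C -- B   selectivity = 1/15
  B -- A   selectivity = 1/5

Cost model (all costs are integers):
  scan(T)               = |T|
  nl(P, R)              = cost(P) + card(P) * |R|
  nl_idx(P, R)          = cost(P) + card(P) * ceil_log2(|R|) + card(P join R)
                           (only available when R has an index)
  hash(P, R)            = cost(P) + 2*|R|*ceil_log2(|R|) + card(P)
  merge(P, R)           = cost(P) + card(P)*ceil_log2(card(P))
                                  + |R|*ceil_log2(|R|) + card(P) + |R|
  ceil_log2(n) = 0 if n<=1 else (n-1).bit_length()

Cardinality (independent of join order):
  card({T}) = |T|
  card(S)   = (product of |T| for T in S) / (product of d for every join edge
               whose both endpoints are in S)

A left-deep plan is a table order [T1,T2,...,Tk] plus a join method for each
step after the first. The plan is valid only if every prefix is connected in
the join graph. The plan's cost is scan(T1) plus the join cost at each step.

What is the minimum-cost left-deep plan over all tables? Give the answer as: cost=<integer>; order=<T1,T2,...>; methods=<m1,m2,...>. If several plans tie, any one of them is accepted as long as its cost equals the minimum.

cost=4320; order=C,B,A; methods=hash,hash

Selinger DP (subsets sized 1..n):
  {C}: scan cost=200, card=200
  {B}: scan cost=60, card=60
  {A}: scan cost=150, card=150
  {BC}: card=800; try (B,hash)→1120, (B,nl_idx)→2200, (C,merge)→2280, (B,merge)→2420, (C,hash)→3320, (C,nl)→12060 …(+1); best=1120 via (B,hash)
  {AB}: card=1800; try (B,hash)→1020, (A,merge)→1830, (B,merge)→1920, (A,nl_idx)→2340, (A,hash)→2520, (B,nl_idx)→2850 …(+2); best=1020 via (B,hash)
  {ABC}: card=24000; try (A,hash)→4320, (C,hash)→6020, (A,merge)→11270, (C,merge)→24420, (A,nl_idx)→31520, (A,nl)→121120 …(+1); best=4320 via (A,hash)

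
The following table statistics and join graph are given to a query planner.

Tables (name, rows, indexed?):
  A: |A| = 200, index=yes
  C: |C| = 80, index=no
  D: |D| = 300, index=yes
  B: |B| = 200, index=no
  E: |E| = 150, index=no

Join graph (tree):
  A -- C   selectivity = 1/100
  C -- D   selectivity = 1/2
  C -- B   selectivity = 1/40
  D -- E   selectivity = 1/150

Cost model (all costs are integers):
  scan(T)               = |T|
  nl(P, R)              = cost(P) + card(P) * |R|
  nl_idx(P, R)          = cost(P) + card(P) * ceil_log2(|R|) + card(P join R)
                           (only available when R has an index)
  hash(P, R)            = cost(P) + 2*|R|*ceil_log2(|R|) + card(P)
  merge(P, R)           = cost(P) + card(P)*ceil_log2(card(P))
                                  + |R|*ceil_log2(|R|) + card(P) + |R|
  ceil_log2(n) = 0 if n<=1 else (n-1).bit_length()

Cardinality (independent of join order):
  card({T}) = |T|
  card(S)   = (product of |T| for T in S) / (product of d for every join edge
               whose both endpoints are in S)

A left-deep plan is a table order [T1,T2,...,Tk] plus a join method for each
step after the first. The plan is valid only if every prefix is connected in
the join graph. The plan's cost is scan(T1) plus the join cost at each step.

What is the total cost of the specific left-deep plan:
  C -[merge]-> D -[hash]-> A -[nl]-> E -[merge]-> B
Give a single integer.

4004720

step 1: scan C: cost=80, card=80
step 2: join D via merge
    card(P join D) = 80*300/(2) = 12000
    cost = 80 + 80*7 + 300*9 + 80 + 300 = 3720
step 3: join A via hash
    card(P join A) = 12000*200/(100) = 24000
    cost = 3720 + 2*200*8 + 12000 = 18920
step 4: join E via nl
    card(P join E) = 24000*150/(150) = 24000
    cost = 18920 + 24000*150 = 3618920
step 5: join B via merge
    card(P join B) = 24000*200/(40) = 120000
    cost = 3618920 + 24000*15 + 200*8 + 24000 + 200 = 4004720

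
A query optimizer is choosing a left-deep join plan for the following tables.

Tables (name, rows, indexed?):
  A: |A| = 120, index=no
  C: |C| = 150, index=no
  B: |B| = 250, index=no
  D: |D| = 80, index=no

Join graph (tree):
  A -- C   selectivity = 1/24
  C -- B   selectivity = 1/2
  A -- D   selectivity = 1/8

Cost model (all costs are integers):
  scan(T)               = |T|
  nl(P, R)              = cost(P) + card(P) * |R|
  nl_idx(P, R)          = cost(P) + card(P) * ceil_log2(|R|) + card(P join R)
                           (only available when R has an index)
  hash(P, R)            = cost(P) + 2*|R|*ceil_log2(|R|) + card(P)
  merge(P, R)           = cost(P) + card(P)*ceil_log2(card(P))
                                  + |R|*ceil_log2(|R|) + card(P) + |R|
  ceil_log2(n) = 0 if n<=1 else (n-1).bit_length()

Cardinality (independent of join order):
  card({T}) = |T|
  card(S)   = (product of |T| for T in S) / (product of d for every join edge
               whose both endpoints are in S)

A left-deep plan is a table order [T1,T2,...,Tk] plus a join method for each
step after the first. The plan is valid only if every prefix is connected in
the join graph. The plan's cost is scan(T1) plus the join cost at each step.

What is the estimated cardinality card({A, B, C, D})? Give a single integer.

937500

Tables in S: A(120), B(250), C(150), D(80)
Edges inside S: A-C(d=24), C-B(d=2), A-D(d=8)
numerator = 120 * 250 * 150 * 80 = 360000000
denominator = 24 * 2 * 8 = 384
card(S) = 360000000 / 384 = 937500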